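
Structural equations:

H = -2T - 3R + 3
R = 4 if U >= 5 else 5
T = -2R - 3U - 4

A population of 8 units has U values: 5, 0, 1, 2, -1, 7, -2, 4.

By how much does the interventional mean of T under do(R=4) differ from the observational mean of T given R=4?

Under do(R=4), R's equation is replaced by R=4 for every unit. Per-unit T: -27, -12, -15, -18, -9, -33, -6, -24. Mean = -18.
Observing R=4 restricts to units where R's equation naturally yields 4: U ∈ {5, 7}. In that subpopulation T = -27, -33, mean -30.
Difference = -18 − (-30) = 12.

12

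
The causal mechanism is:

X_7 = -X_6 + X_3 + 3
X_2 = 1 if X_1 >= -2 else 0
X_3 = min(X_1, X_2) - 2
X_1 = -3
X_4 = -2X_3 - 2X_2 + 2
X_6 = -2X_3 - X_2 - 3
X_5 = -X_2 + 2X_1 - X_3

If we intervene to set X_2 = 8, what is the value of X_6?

Under do(X_2=8), the mechanism X_2 = 1 if X_1 >= -2 else 0 is discarded; X_2 is fixed at 8.
X_3 = min(X_1, X_2) - 2  [with X_1=-3, X_2=8]  = -5
X_6 = -2X_3 - X_2 - 3  [with X_3=-5, X_2=8]  = -1

-1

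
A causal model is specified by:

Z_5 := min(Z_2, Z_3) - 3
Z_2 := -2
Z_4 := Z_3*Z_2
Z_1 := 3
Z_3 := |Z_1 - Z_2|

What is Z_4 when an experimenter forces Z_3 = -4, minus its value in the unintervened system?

The intervention breaks the incoming arrows to Z_3: Z_3 := |Z_1 - Z_2| no longer applies, and Z_3 = -4.
Z_4 = Z_3*Z_2  [with Z_3=-4, Z_2=-2]  = 8
Without intervention: Z_3 = |Z_1 - Z_2|  [with Z_1=3, Z_2=-2]  = 5; Z_4 = Z_3*Z_2  [with Z_3=5, Z_2=-2]  = -10.
Change = 8 − (-10) = 18.

18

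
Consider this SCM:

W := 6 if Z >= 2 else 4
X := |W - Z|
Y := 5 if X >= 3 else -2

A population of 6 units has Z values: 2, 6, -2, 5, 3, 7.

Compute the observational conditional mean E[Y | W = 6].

E[Y|W=6] averages over only the 5 units with W=6 (Z = 2, 6, 5, 3, 7): Y = 5, -2, -2, 5, -2, mean 0.8.

0.8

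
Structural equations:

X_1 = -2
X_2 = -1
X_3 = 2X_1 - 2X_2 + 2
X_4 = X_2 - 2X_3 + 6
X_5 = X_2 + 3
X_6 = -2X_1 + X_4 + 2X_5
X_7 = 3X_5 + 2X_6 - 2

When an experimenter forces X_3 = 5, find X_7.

10

The intervention breaks the incoming arrows to X_3: X_3 = 2X_1 - 2X_2 + 2 no longer applies, and X_3 = 5.
X_4 = X_2 - 2X_3 + 6  [with X_2=-1, X_3=5]  = -5
X_5 = X_2 + 3  [with X_2=-1]  = 2
X_6 = -2X_1 + X_4 + 2X_5  [with X_1=-2, X_4=-5, X_5=2]  = 3
X_7 = 3X_5 + 2X_6 - 2  [with X_5=2, X_6=3]  = 10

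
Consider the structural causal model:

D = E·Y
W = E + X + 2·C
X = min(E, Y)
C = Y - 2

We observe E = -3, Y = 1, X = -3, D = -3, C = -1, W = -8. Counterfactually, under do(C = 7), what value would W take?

The intervention breaks the incoming arrows to C: C = Y - 2 no longer applies, and C = 7.
X = min(E, Y)  [with E=-3, Y=1]  = -3
W = E + X + 2·C  [with E=-3, X=-3, C=7]  = 8

8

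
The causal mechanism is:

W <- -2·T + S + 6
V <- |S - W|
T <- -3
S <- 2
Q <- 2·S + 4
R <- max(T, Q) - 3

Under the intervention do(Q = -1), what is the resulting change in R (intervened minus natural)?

The intervention breaks the incoming arrows to Q: Q <- 2·S + 4 no longer applies, and Q = -1.
R = max(T, Q) - 3  [with T=-3, Q=-1]  = -4
Without intervention: Q = 2·S + 4  [with S=2]  = 8; R = max(T, Q) - 3  [with T=-3, Q=8]  = 5.
Change = -4 − 5 = -9.

-9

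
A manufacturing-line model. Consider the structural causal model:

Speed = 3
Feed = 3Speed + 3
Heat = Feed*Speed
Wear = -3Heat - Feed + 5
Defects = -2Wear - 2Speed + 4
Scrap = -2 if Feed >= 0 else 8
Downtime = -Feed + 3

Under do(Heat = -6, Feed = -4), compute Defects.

Setting Heat = -6, Feed = -4 by intervention discards those variables' equations.
Wear = -3Heat - Feed + 5  [with Heat=-6, Feed=-4]  = 27
Defects = -2Wear - 2Speed + 4  [with Wear=27, Speed=3]  = -56

-56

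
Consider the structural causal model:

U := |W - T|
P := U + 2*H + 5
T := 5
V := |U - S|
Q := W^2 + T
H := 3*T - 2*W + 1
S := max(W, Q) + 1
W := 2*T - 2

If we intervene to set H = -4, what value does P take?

0

do(H=-4) replaces the equation H := 3*T - 2*W + 1 with the constant H = -4.
W = 2*T - 2  [with T=5]  = 8
U = |W - T|  [with W=8, T=5]  = 3
P = U + 2*H + 5  [with U=3, H=-4]  = 0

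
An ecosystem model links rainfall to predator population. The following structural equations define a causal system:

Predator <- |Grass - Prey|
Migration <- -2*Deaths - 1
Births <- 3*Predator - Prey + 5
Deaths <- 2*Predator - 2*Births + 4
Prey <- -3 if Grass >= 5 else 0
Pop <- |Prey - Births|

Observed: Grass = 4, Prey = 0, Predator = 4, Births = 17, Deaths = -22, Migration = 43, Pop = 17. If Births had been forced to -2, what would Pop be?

The intervention breaks the incoming arrows to Births: Births <- 3*Predator - Prey + 5 no longer applies, and Births = -2.
Prey = -3 if Grass >= 5 else 0  [with Grass=4]  = 0
Pop = |Prey - Births|  [with Prey=0, Births=-2]  = 2

2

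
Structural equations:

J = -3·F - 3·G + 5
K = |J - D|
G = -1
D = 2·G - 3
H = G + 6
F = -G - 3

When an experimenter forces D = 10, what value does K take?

do(D=10) replaces the equation D = 2·G - 3 with the constant D = 10.
F = -G - 3  [with G=-1]  = -2
J = -3·F - 3·G + 5  [with F=-2, G=-1]  = 14
K = |J - D|  [with J=14, D=10]  = 4

4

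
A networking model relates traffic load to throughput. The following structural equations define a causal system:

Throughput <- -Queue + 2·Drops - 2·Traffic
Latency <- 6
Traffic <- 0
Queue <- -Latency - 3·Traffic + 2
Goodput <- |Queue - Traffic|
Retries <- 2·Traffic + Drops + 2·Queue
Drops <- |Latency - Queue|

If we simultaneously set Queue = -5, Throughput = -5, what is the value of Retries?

1

The joint intervention fixes Queue = -5, Throughput = -5, removing each variable's own equation.
Drops = |Latency - Queue|  [with Latency=6, Queue=-5]  = 11
Retries = 2·Traffic + Drops + 2·Queue  [with Traffic=0, Drops=11, Queue=-5]  = 1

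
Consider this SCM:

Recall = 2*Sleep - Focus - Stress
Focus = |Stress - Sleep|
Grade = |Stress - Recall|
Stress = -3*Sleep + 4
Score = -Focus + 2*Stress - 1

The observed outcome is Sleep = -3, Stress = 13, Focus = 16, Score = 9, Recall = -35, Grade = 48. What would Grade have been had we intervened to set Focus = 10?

42

The intervention breaks the incoming arrows to Focus: Focus = |Stress - Sleep| no longer applies, and Focus = 10.
Stress = -3*Sleep + 4  [with Sleep=-3]  = 13
Recall = 2*Sleep - Focus - Stress  [with Sleep=-3, Focus=10, Stress=13]  = -29
Grade = |Stress - Recall|  [with Stress=13, Recall=-29]  = 42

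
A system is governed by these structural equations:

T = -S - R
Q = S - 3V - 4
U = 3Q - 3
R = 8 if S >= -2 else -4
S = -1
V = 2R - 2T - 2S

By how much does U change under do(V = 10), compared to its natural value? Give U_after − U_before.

Under do(V=10), the mechanism V = 2R - 2T - 2S is discarded; V is fixed at 10.
Q = S - 3V - 4  [with S=-1, V=10]  = -35
U = 3Q - 3  [with Q=-35]  = -108
Without intervention: R = 8 if S >= -2 else -4  [with S=-1]  = 8; T = -S - R  [with S=-1, R=8]  = -7; V = 2R - 2T - 2S  [with R=8, T=-7, S=-1]  = 32; Q = S - 3V - 4  [with S=-1, V=32]  = -101; U = 3Q - 3  [with Q=-101]  = -306.
Change = -108 − (-306) = 198.

198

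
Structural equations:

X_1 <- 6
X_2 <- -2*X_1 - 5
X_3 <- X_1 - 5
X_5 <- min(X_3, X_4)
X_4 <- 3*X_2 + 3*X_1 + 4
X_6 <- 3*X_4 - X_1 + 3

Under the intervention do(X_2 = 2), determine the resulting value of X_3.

The intervention breaks the incoming arrows to X_2: X_2 <- -2*X_1 - 5 no longer applies, and X_2 = 2.
Since X_3 is not a descendant of the intervened variable, it is unaffected.
X_3 = X_1 - 5  [with X_1=6]  = 1

1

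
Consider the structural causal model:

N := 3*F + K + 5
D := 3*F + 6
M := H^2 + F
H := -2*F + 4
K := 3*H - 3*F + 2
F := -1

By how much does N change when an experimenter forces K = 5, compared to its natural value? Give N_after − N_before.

Intervening sets K = 5 and removes its equation (K := 3*H - 3*F + 2).
N = 3*F + K + 5  [with F=-1, K=5]  = 7
Without intervention: H = -2*F + 4  [with F=-1]  = 6; K = 3*H - 3*F + 2  [with H=6, F=-1]  = 23; N = 3*F + K + 5  [with F=-1, K=23]  = 25.
Change = 7 − 25 = -18.

-18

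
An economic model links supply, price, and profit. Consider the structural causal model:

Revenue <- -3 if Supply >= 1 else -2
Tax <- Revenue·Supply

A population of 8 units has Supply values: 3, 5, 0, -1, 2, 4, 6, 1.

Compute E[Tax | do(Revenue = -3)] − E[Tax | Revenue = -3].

3

Under do(Revenue=-3), Revenue's equation is replaced by Revenue=-3 for every unit. Per-unit Tax: -9, -15, 0, 3, -6, -12, -18, -3. Mean = -7.5.
E[Tax|Revenue=-3] averages over only the 6 units with Revenue=-3 (Supply = 3, 5, 2, 4, 6, 1): Tax = -9, -15, -6, -12, -18, -3, mean -10.5.
Difference = -7.5 − (-10.5) = 3.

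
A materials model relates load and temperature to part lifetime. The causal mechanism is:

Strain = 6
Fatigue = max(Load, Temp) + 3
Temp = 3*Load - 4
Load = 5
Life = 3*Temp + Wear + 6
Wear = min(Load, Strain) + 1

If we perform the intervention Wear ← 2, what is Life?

41

Under do(Wear=2), the mechanism Wear = min(Load, Strain) + 1 is discarded; Wear is fixed at 2.
Temp = 3*Load - 4  [with Load=5]  = 11
Life = 3*Temp + Wear + 6  [with Temp=11, Wear=2]  = 41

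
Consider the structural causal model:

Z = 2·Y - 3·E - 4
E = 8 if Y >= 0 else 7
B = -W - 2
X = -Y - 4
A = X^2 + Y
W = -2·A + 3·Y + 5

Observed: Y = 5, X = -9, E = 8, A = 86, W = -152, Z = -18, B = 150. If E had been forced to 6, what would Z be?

-12

The intervention breaks the incoming arrows to E: E = 8 if Y >= 0 else 7 no longer applies, and E = 6.
Z = 2·Y - 3·E - 4  [with Y=5, E=6]  = -12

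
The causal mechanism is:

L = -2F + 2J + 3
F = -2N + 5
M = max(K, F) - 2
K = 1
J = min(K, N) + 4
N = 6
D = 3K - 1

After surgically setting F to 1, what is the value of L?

11

The intervention breaks the incoming arrows to F: F = -2N + 5 no longer applies, and F = 1.
J = min(K, N) + 4  [with K=1, N=6]  = 5
L = -2F + 2J + 3  [with F=1, J=5]  = 11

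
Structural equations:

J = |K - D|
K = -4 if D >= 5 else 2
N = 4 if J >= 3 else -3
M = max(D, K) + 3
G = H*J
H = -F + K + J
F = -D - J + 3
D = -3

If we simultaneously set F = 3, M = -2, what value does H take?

4

The joint intervention fixes F = 3, M = -2, removing each variable's own equation.
K = -4 if D >= 5 else 2  [with D=-3]  = 2
J = |K - D|  [with K=2, D=-3]  = 5
H = -F + K + J  [with F=3, K=2, J=5]  = 4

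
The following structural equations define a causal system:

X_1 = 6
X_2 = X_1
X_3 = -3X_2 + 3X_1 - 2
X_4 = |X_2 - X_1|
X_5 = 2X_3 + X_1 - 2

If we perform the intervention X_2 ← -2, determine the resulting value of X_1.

Under do(X_2=-2), the mechanism X_2 = X_1 is discarded; X_2 is fixed at -2.
X_1 is not downstream of the intervention, so its value is determined by the original equations.

6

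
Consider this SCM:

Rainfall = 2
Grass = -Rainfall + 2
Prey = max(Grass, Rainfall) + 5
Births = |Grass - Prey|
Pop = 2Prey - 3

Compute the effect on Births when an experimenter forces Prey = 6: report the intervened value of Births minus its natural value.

-1

The intervention breaks the incoming arrows to Prey: Prey = max(Grass, Rainfall) + 5 no longer applies, and Prey = 6.
Grass = -Rainfall + 2  [with Rainfall=2]  = 0
Births = |Grass - Prey|  [with Grass=0, Prey=6]  = 6
Without intervention: Grass = -Rainfall + 2  [with Rainfall=2]  = 0; Prey = max(Grass, Rainfall) + 5  [with Grass=0, Rainfall=2]  = 7; Births = |Grass - Prey|  [with Grass=0, Prey=7]  = 7.
Change = 6 − 7 = -1.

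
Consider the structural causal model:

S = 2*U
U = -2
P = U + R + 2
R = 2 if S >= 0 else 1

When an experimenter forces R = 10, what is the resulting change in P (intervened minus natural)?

The intervention breaks the incoming arrows to R: R = 2 if S >= 0 else 1 no longer applies, and R = 10.
P = U + R + 2  [with U=-2, R=10]  = 10
Without intervention: S = 2*U  [with U=-2]  = -4; R = 2 if S >= 0 else 1  [with S=-4]  = 1; P = U + R + 2  [with U=-2, R=1]  = 1.
Change = 10 − 1 = 9.

9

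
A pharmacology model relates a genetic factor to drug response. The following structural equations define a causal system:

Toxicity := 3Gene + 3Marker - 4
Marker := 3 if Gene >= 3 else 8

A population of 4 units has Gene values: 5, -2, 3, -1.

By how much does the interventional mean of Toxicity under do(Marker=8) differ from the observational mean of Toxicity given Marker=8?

8.25

Every unit gets Marker=8 under the intervention. Toxicity values become 35, 14, 29, 17; E[Toxicity|do(Marker=8)] = 23.75.
Observing Marker=8 restricts to units where Marker's equation naturally yields 8: Gene ∈ {-2, -1}. In that subpopulation Toxicity = 14, 17, mean 15.5.
Difference = 23.75 − 15.5 = 8.25.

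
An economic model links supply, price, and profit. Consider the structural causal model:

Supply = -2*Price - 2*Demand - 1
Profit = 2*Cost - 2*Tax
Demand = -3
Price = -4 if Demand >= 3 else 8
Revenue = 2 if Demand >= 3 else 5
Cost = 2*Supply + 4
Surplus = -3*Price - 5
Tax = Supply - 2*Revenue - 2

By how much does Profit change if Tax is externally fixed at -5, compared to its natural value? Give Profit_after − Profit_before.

-36

Intervening sets Tax = -5 and removes its equation (Tax = Supply - 2*Revenue - 2).
Price = -4 if Demand >= 3 else 8  [with Demand=-3]  = 8
Supply = -2*Price - 2*Demand - 1  [with Price=8, Demand=-3]  = -11
Cost = 2*Supply + 4  [with Supply=-11]  = -18
Profit = 2*Cost - 2*Tax  [with Cost=-18, Tax=-5]  = -26
Without intervention: Price = -4 if Demand >= 3 else 8  [with Demand=-3]  = 8; Supply = -2*Price - 2*Demand - 1  [with Price=8, Demand=-3]  = -11; Cost = 2*Supply + 4  [with Supply=-11]  = -18; Revenue = 2 if Demand >= 3 else 5  [with Demand=-3]  = 5; Tax = Supply - 2*Revenue - 2  [with Supply=-11, Revenue=5]  = -23; Profit = 2*Cost - 2*Tax  [with Cost=-18, Tax=-23]  = 10.
Change = -26 − 10 = -36.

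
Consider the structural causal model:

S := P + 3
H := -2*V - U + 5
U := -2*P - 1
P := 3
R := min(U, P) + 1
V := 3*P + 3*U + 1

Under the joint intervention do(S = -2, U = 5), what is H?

Under do(S = -2, U = 5), each intervened variable's structural equation is replaced by its fixed value.
V = 3*P + 3*U + 1  [with P=3, U=5]  = 25
H = -2*V - U + 5  [with V=25, U=5]  = -50

-50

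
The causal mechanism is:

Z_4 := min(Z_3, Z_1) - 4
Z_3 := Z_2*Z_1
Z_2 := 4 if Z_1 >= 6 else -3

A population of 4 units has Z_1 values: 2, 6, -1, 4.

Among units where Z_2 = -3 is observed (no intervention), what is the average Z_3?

-5

Observing Z_2=-3 restricts to units where Z_2's equation naturally yields -3: Z_1 ∈ {2, -1, 4}. In that subpopulation Z_3 = -6, 3, -12, mean -5.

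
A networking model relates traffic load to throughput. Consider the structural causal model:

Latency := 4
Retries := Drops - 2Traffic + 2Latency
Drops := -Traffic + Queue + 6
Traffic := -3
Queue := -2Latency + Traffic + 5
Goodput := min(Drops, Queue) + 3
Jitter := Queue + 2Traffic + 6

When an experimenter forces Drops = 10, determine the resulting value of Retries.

24

Intervening sets Drops = 10 and removes its equation (Drops := -Traffic + Queue + 6).
Retries = Drops - 2Traffic + 2Latency  [with Drops=10, Traffic=-3, Latency=4]  = 24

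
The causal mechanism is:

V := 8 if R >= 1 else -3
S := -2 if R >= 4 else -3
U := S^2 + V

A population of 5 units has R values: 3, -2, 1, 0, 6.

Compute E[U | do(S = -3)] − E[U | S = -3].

Every unit gets S=-3 under the intervention. U values become 17, 6, 17, 6, 17; E[U|do(S=-3)] = 12.6.
Conditioning on S=-3 selects the 4 unit(s) with R ∈ {3, -2, 1, 0}. Their U values: 17, 6, 17, 6. Mean = 11.5.
Difference = 12.6 − 11.5 = 1.1.

1.1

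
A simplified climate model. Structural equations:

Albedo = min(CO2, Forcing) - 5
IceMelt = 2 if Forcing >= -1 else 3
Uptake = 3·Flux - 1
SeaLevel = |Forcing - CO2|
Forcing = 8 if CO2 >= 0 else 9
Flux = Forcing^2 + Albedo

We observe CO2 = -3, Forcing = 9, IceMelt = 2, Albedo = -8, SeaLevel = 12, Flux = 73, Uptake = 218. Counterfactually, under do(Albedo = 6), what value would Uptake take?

260

The intervention breaks the incoming arrows to Albedo: Albedo = min(CO2, Forcing) - 5 no longer applies, and Albedo = 6.
Forcing = 8 if CO2 >= 0 else 9  [with CO2=-3]  = 9
Flux = Forcing^2 + Albedo  [with Forcing=9, Albedo=6]  = 87
Uptake = 3·Flux - 1  [with Flux=87]  = 260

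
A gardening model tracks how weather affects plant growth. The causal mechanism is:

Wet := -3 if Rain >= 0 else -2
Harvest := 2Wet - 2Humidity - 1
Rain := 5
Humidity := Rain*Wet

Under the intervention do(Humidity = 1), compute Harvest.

The intervention breaks the incoming arrows to Humidity: Humidity := Rain*Wet no longer applies, and Humidity = 1.
Wet = -3 if Rain >= 0 else -2  [with Rain=5]  = -3
Harvest = 2Wet - 2Humidity - 1  [with Wet=-3, Humidity=1]  = -9

-9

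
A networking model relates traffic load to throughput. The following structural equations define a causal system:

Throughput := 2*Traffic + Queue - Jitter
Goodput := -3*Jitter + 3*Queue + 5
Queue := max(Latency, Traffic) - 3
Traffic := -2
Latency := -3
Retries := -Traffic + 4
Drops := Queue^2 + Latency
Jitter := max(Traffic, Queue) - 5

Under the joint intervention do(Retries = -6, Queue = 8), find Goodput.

Under do(Retries = -6, Queue = 8), each intervened variable's structural equation is replaced by its fixed value.
Jitter = max(Traffic, Queue) - 5  [with Traffic=-2, Queue=8]  = 3
Goodput = -3*Jitter + 3*Queue + 5  [with Jitter=3, Queue=8]  = 20

20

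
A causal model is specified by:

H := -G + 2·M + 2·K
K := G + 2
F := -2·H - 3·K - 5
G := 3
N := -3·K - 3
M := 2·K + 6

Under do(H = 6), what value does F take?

-32

Under do(H=6), the mechanism H := -G + 2·M + 2·K is discarded; H is fixed at 6.
K = G + 2  [with G=3]  = 5
F = -2·H - 3·K - 5  [with H=6, K=5]  = -32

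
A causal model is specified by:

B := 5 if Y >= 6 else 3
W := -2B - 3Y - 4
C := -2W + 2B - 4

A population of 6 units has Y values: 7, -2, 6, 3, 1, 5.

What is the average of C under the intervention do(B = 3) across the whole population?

42

do(B=3) breaks B's dependence on Y. With B=3 fixed, C across the units is 64, 10, 58, 40, 28, 52, mean 42.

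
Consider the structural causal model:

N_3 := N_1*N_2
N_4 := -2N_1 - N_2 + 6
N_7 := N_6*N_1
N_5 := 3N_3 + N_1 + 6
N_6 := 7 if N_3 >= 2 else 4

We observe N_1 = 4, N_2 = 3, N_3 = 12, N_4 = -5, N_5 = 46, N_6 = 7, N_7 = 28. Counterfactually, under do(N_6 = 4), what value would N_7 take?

Intervening sets N_6 = 4 and removes its equation (N_6 := 7 if N_3 >= 2 else 4).
N_7 = N_6*N_1  [with N_6=4, N_1=4]  = 16

16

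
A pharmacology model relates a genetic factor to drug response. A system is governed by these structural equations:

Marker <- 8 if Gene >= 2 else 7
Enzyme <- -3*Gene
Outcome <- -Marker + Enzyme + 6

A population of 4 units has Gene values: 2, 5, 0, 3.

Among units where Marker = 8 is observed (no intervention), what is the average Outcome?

-12

Observing Marker=8 restricts to units where Marker's equation naturally yields 8: Gene ∈ {2, 5, 3}. In that subpopulation Outcome = -8, -17, -11, mean -12.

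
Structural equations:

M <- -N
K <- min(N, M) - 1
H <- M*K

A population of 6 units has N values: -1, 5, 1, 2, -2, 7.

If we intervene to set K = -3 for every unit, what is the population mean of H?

6

Under do(K=-3), K's equation is replaced by K=-3 for every unit. Per-unit H: -3, 15, 3, 6, -6, 21. Mean = 6.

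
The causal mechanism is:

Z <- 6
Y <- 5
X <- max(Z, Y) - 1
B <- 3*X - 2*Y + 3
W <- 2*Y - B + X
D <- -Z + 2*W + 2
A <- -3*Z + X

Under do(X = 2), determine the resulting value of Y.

Under do(X=2), the mechanism X <- max(Z, Y) - 1 is discarded; X is fixed at 2.
Since Y is not a descendant of the intervened variable, it is unaffected.

5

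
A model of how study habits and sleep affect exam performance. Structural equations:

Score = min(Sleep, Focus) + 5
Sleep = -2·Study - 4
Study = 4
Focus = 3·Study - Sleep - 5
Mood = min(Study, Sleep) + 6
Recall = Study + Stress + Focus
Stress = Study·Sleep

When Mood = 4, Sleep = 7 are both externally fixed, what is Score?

The joint intervention fixes Mood = 4, Sleep = 7, removing each variable's own equation.
Focus = 3·Study - Sleep - 5  [with Study=4, Sleep=7]  = 0
Score = min(Sleep, Focus) + 5  [with Sleep=7, Focus=0]  = 5

5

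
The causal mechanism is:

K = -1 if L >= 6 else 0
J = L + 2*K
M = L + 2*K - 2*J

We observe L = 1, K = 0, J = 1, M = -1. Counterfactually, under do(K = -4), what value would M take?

7

Under do(K=-4), the mechanism K = -1 if L >= 6 else 0 is discarded; K is fixed at -4.
J = L + 2*K  [with L=1, K=-4]  = -7
M = L + 2*K - 2*J  [with L=1, K=-4, J=-7]  = 7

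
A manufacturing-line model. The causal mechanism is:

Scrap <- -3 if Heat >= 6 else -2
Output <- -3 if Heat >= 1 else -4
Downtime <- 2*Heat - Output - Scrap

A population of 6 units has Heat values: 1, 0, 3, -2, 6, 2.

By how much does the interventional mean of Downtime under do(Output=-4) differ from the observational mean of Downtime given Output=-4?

do(Output=-4) breaks Output's dependence on Heat. With Output=-4 fixed, Downtime across the units is 8, 6, 12, 2, 19, 10, mean 9.5.
Conditioning on Output=-4 selects the 2 unit(s) with Heat ∈ {0, -2}. Their Downtime values: 6, 2. Mean = 4.
Difference = 9.5 − 4 = 5.5.

5.5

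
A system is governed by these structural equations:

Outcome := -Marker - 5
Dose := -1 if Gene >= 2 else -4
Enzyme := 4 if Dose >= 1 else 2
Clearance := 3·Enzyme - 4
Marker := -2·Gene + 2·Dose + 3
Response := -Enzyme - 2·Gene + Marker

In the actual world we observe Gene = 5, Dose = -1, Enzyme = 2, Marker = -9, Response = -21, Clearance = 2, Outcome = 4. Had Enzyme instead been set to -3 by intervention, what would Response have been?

-16

do(Enzyme=-3) replaces the equation Enzyme := 4 if Dose >= 1 else 2 with the constant Enzyme = -3.
Dose = -1 if Gene >= 2 else -4  [with Gene=5]  = -1
Marker = -2·Gene + 2·Dose + 3  [with Gene=5, Dose=-1]  = -9
Response = -Enzyme - 2·Gene + Marker  [with Enzyme=-3, Gene=5, Marker=-9]  = -16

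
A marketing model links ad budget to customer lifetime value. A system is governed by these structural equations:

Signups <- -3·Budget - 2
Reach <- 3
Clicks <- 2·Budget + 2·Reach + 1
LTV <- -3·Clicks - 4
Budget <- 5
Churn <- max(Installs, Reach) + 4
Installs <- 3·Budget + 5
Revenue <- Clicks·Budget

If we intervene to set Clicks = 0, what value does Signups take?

do(Clicks=0) replaces the equation Clicks <- 2·Budget + 2·Reach + 1 with the constant Clicks = 0.
Signups is not downstream of the intervention, so its value is determined by the original equations.
Signups = -3·Budget - 2  [with Budget=5]  = -17

-17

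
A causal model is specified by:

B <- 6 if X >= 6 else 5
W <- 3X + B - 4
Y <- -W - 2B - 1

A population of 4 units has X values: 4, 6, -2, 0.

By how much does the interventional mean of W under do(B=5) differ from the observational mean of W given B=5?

4

Under do(B=5), B's equation is replaced by B=5 for every unit. Per-unit W: 13, 19, -5, 1. Mean = 7.
Observing B=5 restricts to units where B's equation naturally yields 5: X ∈ {4, -2, 0}. In that subpopulation W = 13, -5, 1, mean 3.
Difference = 7 − 3 = 4.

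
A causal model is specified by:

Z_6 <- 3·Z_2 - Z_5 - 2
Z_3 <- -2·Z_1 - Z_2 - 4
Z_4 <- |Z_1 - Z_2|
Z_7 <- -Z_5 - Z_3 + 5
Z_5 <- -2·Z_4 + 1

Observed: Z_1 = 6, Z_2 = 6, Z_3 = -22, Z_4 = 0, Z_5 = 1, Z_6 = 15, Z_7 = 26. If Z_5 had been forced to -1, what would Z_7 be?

28

Under do(Z_5=-1), the mechanism Z_5 <- -2·Z_4 + 1 is discarded; Z_5 is fixed at -1.
Z_3 = -2·Z_1 - Z_2 - 4  [with Z_1=6, Z_2=6]  = -22
Z_7 = -Z_5 - Z_3 + 5  [with Z_5=-1, Z_3=-22]  = 28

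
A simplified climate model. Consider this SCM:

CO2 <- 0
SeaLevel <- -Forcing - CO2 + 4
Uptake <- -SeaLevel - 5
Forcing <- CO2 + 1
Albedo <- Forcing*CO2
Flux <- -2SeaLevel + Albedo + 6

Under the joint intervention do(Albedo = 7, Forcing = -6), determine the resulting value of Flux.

Setting Albedo = 7, Forcing = -6 by intervention discards those variables' equations.
SeaLevel = -Forcing - CO2 + 4  [with Forcing=-6, CO2=0]  = 10
Flux = -2SeaLevel + Albedo + 6  [with SeaLevel=10, Albedo=7]  = -7

-7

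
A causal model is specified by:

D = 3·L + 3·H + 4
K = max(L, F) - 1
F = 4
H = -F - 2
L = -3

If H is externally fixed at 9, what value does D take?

Intervening sets H = 9 and removes its equation (H = -F - 2).
D = 3·L + 3·H + 4  [with L=-3, H=9]  = 22

22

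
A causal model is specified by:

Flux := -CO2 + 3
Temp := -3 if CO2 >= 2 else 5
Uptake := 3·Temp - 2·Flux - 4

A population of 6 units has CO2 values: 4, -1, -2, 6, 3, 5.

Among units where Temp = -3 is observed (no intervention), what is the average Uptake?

-10

Observing Temp=-3 restricts to units where Temp's equation naturally yields -3: CO2 ∈ {4, 6, 3, 5}. In that subpopulation Uptake = -11, -7, -13, -9, mean -10.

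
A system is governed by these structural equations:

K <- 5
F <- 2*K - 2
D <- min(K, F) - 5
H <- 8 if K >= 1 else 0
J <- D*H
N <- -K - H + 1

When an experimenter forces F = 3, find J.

Under do(F=3), the mechanism F <- 2*K - 2 is discarded; F is fixed at 3.
H = 8 if K >= 1 else 0  [with K=5]  = 8
D = min(K, F) - 5  [with K=5, F=3]  = -2
J = D*H  [with D=-2, H=8]  = -16

-16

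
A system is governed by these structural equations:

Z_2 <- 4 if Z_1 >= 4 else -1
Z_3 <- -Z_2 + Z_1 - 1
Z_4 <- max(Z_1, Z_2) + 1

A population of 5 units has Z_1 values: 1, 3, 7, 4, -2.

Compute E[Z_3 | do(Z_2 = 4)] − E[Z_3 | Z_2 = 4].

-2.9

The intervention sets Z_2=4 in all 5 units regardless of Z_1. Recomputing Z_3 per unit gives -4, -2, 2, -1, -7; average -2.4.
Conditioning on Z_2=4 selects the 2 unit(s) with Z_1 ∈ {7, 4}. Their Z_3 values: 2, -1. Mean = 0.5.
Difference = -2.4 − 0.5 = -2.9.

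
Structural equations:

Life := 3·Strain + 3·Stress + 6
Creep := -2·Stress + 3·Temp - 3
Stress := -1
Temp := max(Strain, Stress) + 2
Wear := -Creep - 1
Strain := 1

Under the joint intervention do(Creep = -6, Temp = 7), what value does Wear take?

5

The joint intervention fixes Creep = -6, Temp = 7, removing each variable's own equation.
Wear = -Creep - 1  [with Creep=-6]  = 5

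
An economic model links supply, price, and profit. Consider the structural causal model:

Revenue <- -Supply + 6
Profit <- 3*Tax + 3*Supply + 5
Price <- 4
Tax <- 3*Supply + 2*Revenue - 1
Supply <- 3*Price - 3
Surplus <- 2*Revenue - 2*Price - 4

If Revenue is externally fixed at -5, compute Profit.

80

do(Revenue=-5) replaces the equation Revenue <- -Supply + 6 with the constant Revenue = -5.
Supply = 3*Price - 3  [with Price=4]  = 9
Tax = 3*Supply + 2*Revenue - 1  [with Supply=9, Revenue=-5]  = 16
Profit = 3*Tax + 3*Supply + 5  [with Tax=16, Supply=9]  = 80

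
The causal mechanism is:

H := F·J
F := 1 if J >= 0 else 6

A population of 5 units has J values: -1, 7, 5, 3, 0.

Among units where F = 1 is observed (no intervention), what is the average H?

Observing F=1 restricts to units where F's equation naturally yields 1: J ∈ {7, 5, 3, 0}. In that subpopulation H = 7, 5, 3, 0, mean 3.75.

3.75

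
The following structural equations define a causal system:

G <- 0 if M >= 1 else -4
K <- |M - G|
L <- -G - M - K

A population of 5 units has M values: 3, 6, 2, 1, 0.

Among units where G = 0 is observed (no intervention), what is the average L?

-6

E[L|G=0] averages over only the 4 units with G=0 (M = 3, 6, 2, 1): L = -6, -12, -4, -2, mean -6.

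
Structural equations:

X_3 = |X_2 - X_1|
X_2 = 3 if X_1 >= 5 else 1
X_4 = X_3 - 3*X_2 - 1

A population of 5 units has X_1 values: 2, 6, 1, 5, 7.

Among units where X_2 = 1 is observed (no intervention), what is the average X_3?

0.5

E[X_3|X_2=1] averages over only the 2 units with X_2=1 (X_1 = 2, 1): X_3 = 1, 0, mean 0.5.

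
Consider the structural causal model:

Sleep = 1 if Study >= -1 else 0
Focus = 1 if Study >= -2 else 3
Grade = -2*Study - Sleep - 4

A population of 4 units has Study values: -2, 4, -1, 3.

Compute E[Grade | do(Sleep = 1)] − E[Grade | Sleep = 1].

2

do(Sleep=1) breaks Sleep's dependence on Study. With Sleep=1 fixed, Grade across the units is -1, -13, -3, -11, mean -7.
E[Grade|Sleep=1] averages over only the 3 units with Sleep=1 (Study = 4, -1, 3): Grade = -13, -3, -11, mean -9.
Difference = -7 − (-9) = 2.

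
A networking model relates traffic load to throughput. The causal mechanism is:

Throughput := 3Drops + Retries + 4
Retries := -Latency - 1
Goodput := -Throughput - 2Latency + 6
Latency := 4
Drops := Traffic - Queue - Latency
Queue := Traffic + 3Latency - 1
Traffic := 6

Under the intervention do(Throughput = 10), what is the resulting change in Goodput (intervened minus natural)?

Intervening sets Throughput = 10 and removes its equation (Throughput := 3Drops + Retries + 4).
Goodput = -Throughput - 2Latency + 6  [with Throughput=10, Latency=4]  = -12
Without intervention: Queue = Traffic + 3Latency - 1  [with Traffic=6, Latency=4]  = 17; Drops = Traffic - Queue - Latency  [with Traffic=6, Queue=17, Latency=4]  = -15; Retries = -Latency - 1  [with Latency=4]  = -5; Throughput = 3Drops + Retries + 4  [with Drops=-15, Retries=-5]  = -46; Goodput = -Throughput - 2Latency + 6  [with Throughput=-46, Latency=4]  = 44.
Change = -12 − 44 = -56.

-56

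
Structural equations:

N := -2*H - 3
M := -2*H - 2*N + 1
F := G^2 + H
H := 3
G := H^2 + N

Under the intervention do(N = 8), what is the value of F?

do(N=8) replaces the equation N := -2*H - 3 with the constant N = 8.
G = H^2 + N  [with H=3, N=8]  = 17
F = G^2 + H  [with G=17, H=3]  = 292

292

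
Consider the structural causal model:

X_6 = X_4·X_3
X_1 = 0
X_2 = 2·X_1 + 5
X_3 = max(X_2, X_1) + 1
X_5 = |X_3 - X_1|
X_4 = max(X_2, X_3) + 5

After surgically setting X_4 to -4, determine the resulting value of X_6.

Under do(X_4=-4), the mechanism X_4 = max(X_2, X_3) + 5 is discarded; X_4 is fixed at -4.
X_2 = 2·X_1 + 5  [with X_1=0]  = 5
X_3 = max(X_2, X_1) + 1  [with X_2=5, X_1=0]  = 6
X_6 = X_4·X_3  [with X_4=-4, X_3=6]  = -24

-24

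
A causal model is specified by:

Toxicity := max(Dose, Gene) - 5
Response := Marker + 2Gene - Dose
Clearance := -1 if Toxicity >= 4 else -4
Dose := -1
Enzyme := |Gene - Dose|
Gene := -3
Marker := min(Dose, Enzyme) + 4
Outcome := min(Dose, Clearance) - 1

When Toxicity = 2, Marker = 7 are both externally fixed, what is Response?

2

Setting Toxicity = 2, Marker = 7 by intervention discards those variables' equations.
Response = Marker + 2Gene - Dose  [with Marker=7, Gene=-3, Dose=-1]  = 2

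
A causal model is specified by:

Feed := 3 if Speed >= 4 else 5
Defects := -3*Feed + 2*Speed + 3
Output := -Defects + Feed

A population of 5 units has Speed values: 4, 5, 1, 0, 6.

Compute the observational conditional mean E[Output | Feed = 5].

Observing Feed=5 restricts to units where Feed's equation naturally yields 5: Speed ∈ {1, 0}. In that subpopulation Output = 15, 17, mean 16.

16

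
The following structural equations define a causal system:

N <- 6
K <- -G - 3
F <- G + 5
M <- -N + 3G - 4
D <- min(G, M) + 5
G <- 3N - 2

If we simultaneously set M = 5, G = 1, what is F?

Setting M = 5, G = 1 by intervention discards those variables' equations.
F = G + 5  [with G=1]  = 6

6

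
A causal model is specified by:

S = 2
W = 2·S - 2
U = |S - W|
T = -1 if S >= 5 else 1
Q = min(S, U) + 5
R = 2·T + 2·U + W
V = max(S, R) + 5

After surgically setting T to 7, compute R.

16

Under do(T=7), the mechanism T = -1 if S >= 5 else 1 is discarded; T is fixed at 7.
W = 2·S - 2  [with S=2]  = 2
U = |S - W|  [with S=2, W=2]  = 0
R = 2·T + 2·U + W  [with T=7, U=0, W=2]  = 16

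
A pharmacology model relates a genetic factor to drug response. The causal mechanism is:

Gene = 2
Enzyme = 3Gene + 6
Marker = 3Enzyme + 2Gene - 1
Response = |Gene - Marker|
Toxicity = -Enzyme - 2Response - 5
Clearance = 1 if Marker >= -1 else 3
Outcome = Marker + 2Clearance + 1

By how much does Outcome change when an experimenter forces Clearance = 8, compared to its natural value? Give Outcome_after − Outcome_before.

14

Intervening sets Clearance = 8 and removes its equation (Clearance = 1 if Marker >= -1 else 3).
Enzyme = 3Gene + 6  [with Gene=2]  = 12
Marker = 3Enzyme + 2Gene - 1  [with Enzyme=12, Gene=2]  = 39
Outcome = Marker + 2Clearance + 1  [with Marker=39, Clearance=8]  = 56
Without intervention: Enzyme = 3Gene + 6  [with Gene=2]  = 12; Marker = 3Enzyme + 2Gene - 1  [with Enzyme=12, Gene=2]  = 39; Clearance = 1 if Marker >= -1 else 3  [with Marker=39]  = 1; Outcome = Marker + 2Clearance + 1  [with Marker=39, Clearance=1]  = 42.
Change = 56 − 42 = 14.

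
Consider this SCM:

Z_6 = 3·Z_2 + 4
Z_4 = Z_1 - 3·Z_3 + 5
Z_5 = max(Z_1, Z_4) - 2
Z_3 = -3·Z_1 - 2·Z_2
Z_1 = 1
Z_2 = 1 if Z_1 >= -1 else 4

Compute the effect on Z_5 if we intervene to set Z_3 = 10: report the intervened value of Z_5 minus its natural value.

-20

do(Z_3=10) replaces the equation Z_3 = -3·Z_1 - 2·Z_2 with the constant Z_3 = 10.
Z_4 = Z_1 - 3·Z_3 + 5  [with Z_1=1, Z_3=10]  = -24
Z_5 = max(Z_1, Z_4) - 2  [with Z_1=1, Z_4=-24]  = -1
Without intervention: Z_2 = 1 if Z_1 >= -1 else 4  [with Z_1=1]  = 1; Z_3 = -3·Z_1 - 2·Z_2  [with Z_1=1, Z_2=1]  = -5; Z_4 = Z_1 - 3·Z_3 + 5  [with Z_1=1, Z_3=-5]  = 21; Z_5 = max(Z_1, Z_4) - 2  [with Z_1=1, Z_4=21]  = 19.
Change = -1 − 19 = -20.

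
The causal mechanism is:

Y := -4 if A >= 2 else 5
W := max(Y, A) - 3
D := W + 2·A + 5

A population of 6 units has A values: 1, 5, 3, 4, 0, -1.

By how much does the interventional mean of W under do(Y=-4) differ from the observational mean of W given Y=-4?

-2

Every unit gets Y=-4 under the intervention. W values become -2, 2, 0, 1, -3, -4; E[W|do(Y=-4)] = -1.
Conditioning on Y=-4 selects the 3 unit(s) with A ∈ {5, 3, 4}. Their W values: 2, 0, 1. Mean = 1.
Difference = -1 − 1 = -2.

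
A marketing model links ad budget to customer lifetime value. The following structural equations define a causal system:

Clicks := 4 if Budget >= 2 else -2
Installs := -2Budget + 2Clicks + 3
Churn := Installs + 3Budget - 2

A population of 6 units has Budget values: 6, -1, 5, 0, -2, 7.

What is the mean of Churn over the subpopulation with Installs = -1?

E[Churn|Installs=-1] averages over only the 2 units with Installs=-1 (Budget = 6, 0): Churn = 15, -3, mean 6.

6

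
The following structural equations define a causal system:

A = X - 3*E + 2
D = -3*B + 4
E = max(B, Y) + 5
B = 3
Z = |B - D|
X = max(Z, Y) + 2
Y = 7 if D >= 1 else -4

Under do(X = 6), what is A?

-16

Intervening sets X = 6 and removes its equation (X = max(Z, Y) + 2).
D = -3*B + 4  [with B=3]  = -5
Y = 7 if D >= 1 else -4  [with D=-5]  = -4
E = max(B, Y) + 5  [with B=3, Y=-4]  = 8
A = X - 3*E + 2  [with X=6, E=8]  = -16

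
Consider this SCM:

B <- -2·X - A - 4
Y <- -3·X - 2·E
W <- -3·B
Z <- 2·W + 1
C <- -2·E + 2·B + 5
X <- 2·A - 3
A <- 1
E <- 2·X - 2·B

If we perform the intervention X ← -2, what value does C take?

do(X=-2) replaces the equation X <- 2·A - 3 with the constant X = -2.
B = -2·X - A - 4  [with X=-2, A=1]  = -1
E = 2·X - 2·B  [with X=-2, B=-1]  = -2
C = -2·E + 2·B + 5  [with E=-2, B=-1]  = 7

7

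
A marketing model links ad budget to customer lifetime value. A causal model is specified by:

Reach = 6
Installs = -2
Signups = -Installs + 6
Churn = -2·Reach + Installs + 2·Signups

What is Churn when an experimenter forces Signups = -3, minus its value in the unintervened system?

-22

The intervention breaks the incoming arrows to Signups: Signups = -Installs + 6 no longer applies, and Signups = -3.
Churn = -2·Reach + Installs + 2·Signups  [with Reach=6, Installs=-2, Signups=-3]  = -20
Without intervention: Signups = -Installs + 6  [with Installs=-2]  = 8; Churn = -2·Reach + Installs + 2·Signups  [with Reach=6, Installs=-2, Signups=8]  = 2.
Change = -20 − 2 = -22.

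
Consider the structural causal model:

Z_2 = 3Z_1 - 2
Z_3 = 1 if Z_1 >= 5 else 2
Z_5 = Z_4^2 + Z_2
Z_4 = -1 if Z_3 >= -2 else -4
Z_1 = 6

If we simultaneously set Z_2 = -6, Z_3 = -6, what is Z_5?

10

Under do(Z_2 = -6, Z_3 = -6), each intervened variable's structural equation is replaced by its fixed value.
Z_4 = -1 if Z_3 >= -2 else -4  [with Z_3=-6]  = -4
Z_5 = Z_4^2 + Z_2  [with Z_4=-4, Z_2=-6]  = 10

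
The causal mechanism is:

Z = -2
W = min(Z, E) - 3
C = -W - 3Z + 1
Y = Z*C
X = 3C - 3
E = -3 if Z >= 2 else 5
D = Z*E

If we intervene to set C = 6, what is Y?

Intervening sets C = 6 and removes its equation (C = -W - 3Z + 1).
Y = Z*C  [with Z=-2, C=6]  = -12

-12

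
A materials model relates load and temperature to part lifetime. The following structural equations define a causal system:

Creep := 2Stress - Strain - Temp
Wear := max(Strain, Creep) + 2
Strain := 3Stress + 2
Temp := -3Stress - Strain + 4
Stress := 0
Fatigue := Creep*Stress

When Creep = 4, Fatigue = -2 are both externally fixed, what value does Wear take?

Setting Creep = 4, Fatigue = -2 by intervention discards those variables' equations.
Strain = 3Stress + 2  [with Stress=0]  = 2
Wear = max(Strain, Creep) + 2  [with Strain=2, Creep=4]  = 6

6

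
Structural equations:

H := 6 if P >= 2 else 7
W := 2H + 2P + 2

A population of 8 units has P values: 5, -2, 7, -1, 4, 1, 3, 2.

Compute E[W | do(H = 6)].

Under do(H=6), H's equation is replaced by H=6 for every unit. Per-unit W: 24, 10, 28, 12, 22, 16, 20, 18. Mean = 18.75.

18.75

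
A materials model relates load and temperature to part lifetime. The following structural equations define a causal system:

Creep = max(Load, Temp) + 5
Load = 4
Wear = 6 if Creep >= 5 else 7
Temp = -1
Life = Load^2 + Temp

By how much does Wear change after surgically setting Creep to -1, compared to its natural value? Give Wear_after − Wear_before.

The intervention breaks the incoming arrows to Creep: Creep = max(Load, Temp) + 5 no longer applies, and Creep = -1.
Wear = 6 if Creep >= 5 else 7  [with Creep=-1]  = 7
Without intervention: Creep = max(Load, Temp) + 5  [with Load=4, Temp=-1]  = 9; Wear = 6 if Creep >= 5 else 7  [with Creep=9]  = 6.
Change = 7 − 6 = 1.

1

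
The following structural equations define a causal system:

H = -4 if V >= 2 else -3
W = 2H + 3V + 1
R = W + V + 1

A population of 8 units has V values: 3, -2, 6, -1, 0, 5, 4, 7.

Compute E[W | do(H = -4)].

do(H=-4) breaks H's dependence on V. With H=-4 fixed, W across the units is 2, -13, 11, -10, -7, 8, 5, 14, mean 1.25.

1.25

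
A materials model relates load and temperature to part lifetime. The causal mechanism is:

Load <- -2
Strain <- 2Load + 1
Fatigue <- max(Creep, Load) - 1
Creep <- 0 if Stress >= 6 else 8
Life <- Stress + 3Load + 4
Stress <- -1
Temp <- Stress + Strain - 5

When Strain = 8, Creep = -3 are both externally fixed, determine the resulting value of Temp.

2

The joint intervention fixes Strain = 8, Creep = -3, removing each variable's own equation.
Temp = Stress + Strain - 5  [with Stress=-1, Strain=8]  = 2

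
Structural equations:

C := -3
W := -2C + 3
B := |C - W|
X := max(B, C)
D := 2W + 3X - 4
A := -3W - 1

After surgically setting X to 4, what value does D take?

Intervening sets X = 4 and removes its equation (X := max(B, C)).
W = -2C + 3  [with C=-3]  = 9
D = 2W + 3X - 4  [with W=9, X=4]  = 26

26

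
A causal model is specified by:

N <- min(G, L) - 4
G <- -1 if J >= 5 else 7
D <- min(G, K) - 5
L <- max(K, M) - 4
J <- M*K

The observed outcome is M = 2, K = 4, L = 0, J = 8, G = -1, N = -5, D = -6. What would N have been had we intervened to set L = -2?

The intervention breaks the incoming arrows to L: L <- max(K, M) - 4 no longer applies, and L = -2.
J = M*K  [with M=2, K=4]  = 8
G = -1 if J >= 5 else 7  [with J=8]  = -1
N = min(G, L) - 4  [with G=-1, L=-2]  = -6

-6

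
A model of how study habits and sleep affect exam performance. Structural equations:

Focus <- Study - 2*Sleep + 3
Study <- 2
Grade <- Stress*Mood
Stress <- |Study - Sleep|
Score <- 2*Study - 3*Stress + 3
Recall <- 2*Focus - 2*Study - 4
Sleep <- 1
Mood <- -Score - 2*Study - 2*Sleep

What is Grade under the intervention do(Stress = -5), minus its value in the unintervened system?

150

The intervention breaks the incoming arrows to Stress: Stress <- |Study - Sleep| no longer applies, and Stress = -5.
Score = 2*Study - 3*Stress + 3  [with Study=2, Stress=-5]  = 22
Mood = -Score - 2*Study - 2*Sleep  [with Score=22, Study=2, Sleep=1]  = -28
Grade = Stress*Mood  [with Stress=-5, Mood=-28]  = 140
Without intervention: Stress = |Study - Sleep|  [with Study=2, Sleep=1]  = 1; Score = 2*Study - 3*Stress + 3  [with Study=2, Stress=1]  = 4; Mood = -Score - 2*Study - 2*Sleep  [with Score=4, Study=2, Sleep=1]  = -10; Grade = Stress*Mood  [with Stress=1, Mood=-10]  = -10.
Change = 140 − (-10) = 150.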